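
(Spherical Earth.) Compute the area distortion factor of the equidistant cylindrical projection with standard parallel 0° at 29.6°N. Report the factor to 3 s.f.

1.15

For the equirectangular projection with φ₀ = 0 (plate carrée), h = 1 along meridians and k = sec φ along parallels.
Areal scale = h·k = 1 × sec φ; at 29.6°, h = 1.000, k = 1.150, so h·k = 1.150.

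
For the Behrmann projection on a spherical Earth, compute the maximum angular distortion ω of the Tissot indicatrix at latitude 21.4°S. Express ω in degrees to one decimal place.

8.3°

Behrmann is a cylindrical equal-area projection with standard parallels at ±30°. Cylindrical equal-area (φ₀ = 30°): h = cos φ / cos 30° along meridians, k = cos 30° / cos φ along parallels; h·k = 1.
At 21.4°: h = 1.075, k = 0.9302; principal scales a = 1.075, b = 0.9302.
sin(ω/2) = (a − b)/(a + b) = 0.1449/2.005 = 0.07228, so ω = 2 arcsin(0.07228) ≈ 8.3°.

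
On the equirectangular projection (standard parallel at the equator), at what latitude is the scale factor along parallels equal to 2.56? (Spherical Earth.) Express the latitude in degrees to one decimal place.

67.0°

Plate carrée: h = 1, k = sec φ along parallels.
sec φ = 2.56  ⇒  cos φ = 0.3906  ⇒  φ ≈ 67.0°.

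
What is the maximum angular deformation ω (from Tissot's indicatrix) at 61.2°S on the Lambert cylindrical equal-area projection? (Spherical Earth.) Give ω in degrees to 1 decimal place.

The Lambert cylindrical equal-area projection is the cylindrical equal-area projection with its standard parallel at the equator (φ₀ = 0). Cylindrical equal-area (φ₀ = 0°): h = cos φ / cos 0° along meridians, k = cos 0° / cos φ along parallels; h·k = 1.
At 61.2°: h = 0.4818, k = 2.076; principal scales a = 2.076, b = 0.4818.
sin(ω/2) = (a − b)/(a + b) = 1.594/2.558 = 0.6233, so ω = 2 arcsin(0.6233) ≈ 77.1°.

77.1°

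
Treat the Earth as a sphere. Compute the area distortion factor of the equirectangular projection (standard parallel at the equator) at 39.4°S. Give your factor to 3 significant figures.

1.29

Plate carrée maps x = Rλ, y = Rφ. The meridian scale is h = 1 and the parallel scale is k = 1/cos φ = sec φ.
Areal scale = h·k = 1 × sec φ; at 39.4°, h = 1.000, k = 1.294, so h·k = 1.294.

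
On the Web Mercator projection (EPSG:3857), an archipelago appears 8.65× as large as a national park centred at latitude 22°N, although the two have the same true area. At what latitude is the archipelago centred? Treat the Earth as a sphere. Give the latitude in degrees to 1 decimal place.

71.6°

Mercator areal scale is sec²φ, so apparent-area ratio = sec²φ₁ / sec²φ₂ = cos²φ₂ / cos²φ₁.
cos²φ₂ / cos²φ₁ = 8.65  ⇒  cos φ₁ = cos 22° / √8.65 = 0.9272/2.941 = 0.3153.
φ₁ = arccos(0.3153) ≈ 71.6°.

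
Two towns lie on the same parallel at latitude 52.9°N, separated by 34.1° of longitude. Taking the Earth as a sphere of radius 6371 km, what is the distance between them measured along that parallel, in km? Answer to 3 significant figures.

2290 km

Arc length along a parallel = R cos φ · Δλ (with Δλ in radians).
= 6371 × cos 52.9° × (34.1° × π/180) = 6371 × 0.6032 × 0.5952 ≈ 2290 km.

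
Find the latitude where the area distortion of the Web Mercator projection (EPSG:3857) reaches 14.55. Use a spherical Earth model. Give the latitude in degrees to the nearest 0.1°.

Mercator areal scale is sec²φ.
sec²φ = 14.55  ⇒  cos²φ = 0.06873  ⇒  cos φ = 0.2622.
φ = arccos(0.2622) ≈ 74.8°.

74.8°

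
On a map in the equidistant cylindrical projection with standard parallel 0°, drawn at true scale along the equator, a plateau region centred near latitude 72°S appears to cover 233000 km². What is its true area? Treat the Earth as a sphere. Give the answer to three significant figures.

Plate carrée maps x = Rλ, y = Rφ. The meridian scale is h = 1 and the parallel scale is k = 1/cos φ = sec φ.
Areal scale = h·k = 1 × sec φ; at 72°, h = 1.000, k = 3.236, so h·k = 3.236.
True area = apparent / (areal scale) = 233000 / 3.236 ≈ 72000 km².

72000 km²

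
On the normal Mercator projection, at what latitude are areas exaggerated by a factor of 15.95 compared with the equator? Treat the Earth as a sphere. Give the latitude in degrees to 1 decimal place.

75.5°

Mercator areal scale is sec²φ.
sec²φ = 15.95  ⇒  cos²φ = 0.06270  ⇒  cos φ = 0.2504.
φ = arccos(0.2504) ≈ 75.5°.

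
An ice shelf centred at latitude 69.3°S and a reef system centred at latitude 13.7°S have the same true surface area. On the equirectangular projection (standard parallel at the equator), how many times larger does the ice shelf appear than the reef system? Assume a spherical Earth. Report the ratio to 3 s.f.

2.75

In the plate carrée (x = Rλ, y = Rφ), meridians are true-scale (h = 1) and parallels are stretched by k = sec φ.
Areal scale at 69.3°: h·k = 1.000 × 2.829 = 2.829.
Areal scale at 13.7°: h·k = 1.000 × 1.029 = 1.029.
Ratio = 2.829/1.029 ≈ 2.75.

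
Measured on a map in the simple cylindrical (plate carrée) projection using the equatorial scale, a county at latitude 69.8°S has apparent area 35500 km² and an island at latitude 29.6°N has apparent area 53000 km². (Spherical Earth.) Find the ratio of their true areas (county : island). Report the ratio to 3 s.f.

0.266

On the plate carrée, areal scale = h·k = 1 × sec φ, so true area = apparent × cos φ.
True area of county: 35500 × cos(69.8°) = 35500 × 0.3453 = 12260 km².
True area of island: 53000 × cos(29.6°) = 53000 × 0.8695 = 46080 km².
Ratio = 12260 / 46080 ≈ 0.266.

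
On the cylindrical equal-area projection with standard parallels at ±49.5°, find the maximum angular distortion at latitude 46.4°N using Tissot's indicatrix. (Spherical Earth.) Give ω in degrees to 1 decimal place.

6.9°

For cylindrical equal-area with standard parallel φ₀, h = cos φ / cos φ₀ and k = cos φ₀ / cos φ, so h·k = 1.
At 46.4°: h = 1.062, k = 0.9417; principal scales a = 1.062, b = 0.9417.
sin(ω/2) = (a − b)/(a + b) = 0.1201/2.004 = 0.05995, so ω = 2 arcsin(0.05995) ≈ 6.9°.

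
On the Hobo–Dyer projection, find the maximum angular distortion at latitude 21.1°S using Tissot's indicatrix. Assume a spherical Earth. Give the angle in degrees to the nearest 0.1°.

Hobo–Dyer is a cylindrical equal-area projection with standard parallels at ±37.5°. A cylindrical equal-area projection with standard parallel φ₀ has meridian scale h = cos φ / cos φ₀ and parallel scale k = cos φ₀ / cos φ (so areas are preserved, h·k = 1).
At 21.1°: h = 1.176, k = 0.8504; principal scales a = 1.176, b = 0.8504.
sin(ω/2) = (a − b)/(a + b) = 0.3256/2.026 = 0.1607, so ω = 2 arcsin(0.1607) ≈ 18.5°.

18.5°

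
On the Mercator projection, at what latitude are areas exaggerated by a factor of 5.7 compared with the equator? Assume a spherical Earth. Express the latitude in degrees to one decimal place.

65.2°

Mercator areal scale is sec²φ.
sec²φ = 5.7  ⇒  cos²φ = 0.1754  ⇒  cos φ = 0.4189.
φ = arccos(0.4189) ≈ 65.2°.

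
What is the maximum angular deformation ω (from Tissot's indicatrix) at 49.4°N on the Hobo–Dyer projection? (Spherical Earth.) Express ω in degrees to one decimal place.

22.6°

Hobo–Dyer is a cylindrical equal-area projection with standard parallels at ±37.5°. Cylindrical equal-area (φ₀ = 37.5°): h = cos φ / cos 37.5° along meridians, k = cos 37.5° / cos φ along parallels; h·k = 1.
At 49.4°: h = 0.8203, k = 1.219; principal scales a = 1.219, b = 0.8203.
sin(ω/2) = (a − b)/(a + b) = 0.3988/2.039 = 0.1956, so ω = 2 arcsin(0.1956) ≈ 22.6°.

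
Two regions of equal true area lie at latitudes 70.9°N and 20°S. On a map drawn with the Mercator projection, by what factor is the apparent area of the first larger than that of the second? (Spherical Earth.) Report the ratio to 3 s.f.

8.25

On Mercator, area is exaggerated by sec²φ = 1/cos²φ.
At 70.9°: sec²(70.9°) = 1/0.3272² = 9.340.
At 20°: sec²(20°) = 1/0.9397² = 1.132.
Ratio = 9.340/1.132 = cos²(20°)/cos²(70.9°) ≈ 8.25.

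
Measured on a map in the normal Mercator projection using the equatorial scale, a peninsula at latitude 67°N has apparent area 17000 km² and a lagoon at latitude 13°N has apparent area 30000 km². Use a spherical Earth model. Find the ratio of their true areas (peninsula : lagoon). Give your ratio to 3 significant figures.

0.0911

Since Mercator area scale is 1/cos²φ, the true area equals the apparent area multiplied by cos²φ.
True area of peninsula: 17000 × cos²(67°) = 17000 × 0.1527 = 2595 km².
True area of lagoon: 30000 × cos²(13°) = 30000 × 0.9494 = 28480 km².
Ratio = 2595 / 28480 ≈ 0.0911.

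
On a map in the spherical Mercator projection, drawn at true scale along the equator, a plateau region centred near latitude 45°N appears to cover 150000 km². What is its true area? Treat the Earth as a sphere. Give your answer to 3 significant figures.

Mercator is conformal, so the point scale is isotropic: h = k = sec φ = 1/cos φ.
Areal scale = k² = sec²φ = 1/cos²(45°) = 1/0.7071² = 2.000.
True area = apparent / (areal scale) = 150000 / 2.000 ≈ 75000 km².

75000 km²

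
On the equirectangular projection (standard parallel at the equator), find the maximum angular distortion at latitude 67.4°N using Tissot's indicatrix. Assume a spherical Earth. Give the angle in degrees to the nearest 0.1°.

52.8°

Plate carrée maps x = Rλ, y = Rφ. The meridian scale is h = 1 and the parallel scale is k = 1/cos φ = sec φ.
At 67.4°: h = 1.000, k = 2.602; principal scales a = 2.602, b = 1.000.
sin(ω/2) = (a − b)/(a + b) = 1.602/3.602 = 0.4448, so ω = 2 arcsin(0.4448) ≈ 52.8°.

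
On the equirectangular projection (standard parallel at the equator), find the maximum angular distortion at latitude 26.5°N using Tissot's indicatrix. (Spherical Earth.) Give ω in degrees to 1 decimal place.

Plate carrée maps x = Rλ, y = Rφ. The meridian scale is h = 1 and the parallel scale is k = 1/cos φ = sec φ.
At 26.5°: h = 1.000, k = 1.117; principal scales a = 1.117, b = 1.000.
sin(ω/2) = (a − b)/(a + b) = 0.1174/2.117 = 0.05545, so ω = 2 arcsin(0.05545) ≈ 6.4°.

6.4°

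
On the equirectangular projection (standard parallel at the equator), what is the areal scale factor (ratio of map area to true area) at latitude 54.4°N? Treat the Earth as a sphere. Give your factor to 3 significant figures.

1.72

Plate carrée maps x = Rλ, y = Rφ. The meridian scale is h = 1 and the parallel scale is k = 1/cos φ = sec φ.
Areal scale = h·k = 1 × sec φ; at 54.4°, h = 1.000, k = 1.718, so h·k = 1.718.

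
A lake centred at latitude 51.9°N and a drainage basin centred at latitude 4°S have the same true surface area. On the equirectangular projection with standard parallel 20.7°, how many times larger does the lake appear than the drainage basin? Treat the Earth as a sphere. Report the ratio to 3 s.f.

With standard parallel φ₀ = 20.7°, the equirectangular projection gives x = Rλ cos φ₀, y = Rφ, so h = 1 and k = cos 20.7° / cos φ.
Areal scale at 51.9°: h·k = 1.000 × 1.516 = 1.516.
Areal scale at 4°: h·k = 1.000 × 0.9377 = 0.9377.
Ratio = 1.516/0.9377 ≈ 1.62.

1.62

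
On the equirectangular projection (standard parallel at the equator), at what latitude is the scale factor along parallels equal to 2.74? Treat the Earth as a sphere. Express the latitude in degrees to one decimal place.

Plate carrée: h = 1, k = sec φ along parallels.
sec φ = 2.74  ⇒  cos φ = 0.3650  ⇒  φ ≈ 68.6°.

68.6°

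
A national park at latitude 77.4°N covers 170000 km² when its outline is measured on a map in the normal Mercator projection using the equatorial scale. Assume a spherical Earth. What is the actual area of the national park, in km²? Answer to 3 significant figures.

Mercator is conformal, so the point scale is isotropic: h = k = sec φ = 1/cos φ.
Areal scale = k² = sec²φ = 1/cos²(77.4°) = 1/0.2181² = 21.01.
True area = apparent / (areal scale) = 170000 / 21.01 ≈ 8090 km².

8090 km²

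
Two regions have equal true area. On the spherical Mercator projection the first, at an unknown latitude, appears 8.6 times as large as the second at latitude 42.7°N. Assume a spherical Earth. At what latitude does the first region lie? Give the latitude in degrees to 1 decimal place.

75.5°

For equal true areas on Mercator, apparent areas scale as sec²φ, so the ratio is cos²φ₂ / cos²φ₁.
cos²φ₂ / cos²φ₁ = 8.6  ⇒  cos φ₁ = cos 42.7° / √8.6 = 0.7349/2.933 = 0.2506.
φ₁ = arccos(0.2506) ≈ 75.5°.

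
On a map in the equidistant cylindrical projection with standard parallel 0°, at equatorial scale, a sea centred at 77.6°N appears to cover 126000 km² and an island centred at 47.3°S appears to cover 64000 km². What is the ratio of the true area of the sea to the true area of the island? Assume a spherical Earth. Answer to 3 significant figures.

Plate carrée has h = 1 and k = sec φ, giving areal scale sec φ; true area = (apparent area) · cos φ.
True area of sea: 126000 × cos(77.6°) = 126000 × 0.2147 = 27060 km².
True area of island: 64000 × cos(47.3°) = 64000 × 0.6782 = 43400 km².
Ratio = 27060 / 43400 ≈ 0.623.

0.623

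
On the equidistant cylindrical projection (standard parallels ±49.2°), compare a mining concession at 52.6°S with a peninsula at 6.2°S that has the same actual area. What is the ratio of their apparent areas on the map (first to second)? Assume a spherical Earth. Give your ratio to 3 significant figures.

The equidistant cylindrical projection with φ₀ = 49.2° has h = 1 (meridians true) and k = cos φ₀ / cos φ along parallels.
Areal scale at 52.6°: h·k = 1.000 × 1.076 = 1.076.
Areal scale at 6.2°: h·k = 1.000 × 0.6573 = 0.6573.
Ratio = 1.076/0.6573 ≈ 1.64.

1.64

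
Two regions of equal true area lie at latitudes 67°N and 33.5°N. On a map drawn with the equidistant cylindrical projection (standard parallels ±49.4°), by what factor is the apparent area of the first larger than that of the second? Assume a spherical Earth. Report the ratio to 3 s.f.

In the equirectangular projection with standard parallel φ₀ = 49.4° (x = Rλ cos φ₀, y = Rφ), meridians are true-scale (h = 1) and the parallel scale is k = cos φ₀ / cos φ.
Areal scale at 67°: h·k = 1.000 × 1.666 = 1.666.
Areal scale at 33.5°: h·k = 1.000 × 0.7804 = 0.7804.
Ratio = 1.666/0.7804 ≈ 2.13.

2.13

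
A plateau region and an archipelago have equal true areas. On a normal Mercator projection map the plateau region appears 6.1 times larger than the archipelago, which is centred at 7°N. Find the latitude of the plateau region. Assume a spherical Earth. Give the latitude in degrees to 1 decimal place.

For equal true areas on Mercator, apparent areas scale as sec²φ, so the ratio is cos²φ₂ / cos²φ₁.
cos²φ₂ / cos²φ₁ = 6.1  ⇒  cos φ₁ = cos 7° / √6.1 = 0.9925/2.470 = 0.4019.
φ₁ = arccos(0.4019) ≈ 66.3°.

66.3°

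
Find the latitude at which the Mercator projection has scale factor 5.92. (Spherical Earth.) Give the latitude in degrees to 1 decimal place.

Mercator scale is k = sec φ = 1/cos φ.
1/cos φ = 5.92  ⇒  cos φ = 0.1689  ⇒  φ = arccos(0.1689) ≈ 80.3°.

80.3°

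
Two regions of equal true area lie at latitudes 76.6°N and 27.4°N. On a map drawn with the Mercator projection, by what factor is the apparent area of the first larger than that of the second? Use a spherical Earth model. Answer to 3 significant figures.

Mercator is conformal with k = sec φ, so areal scale = k² = sec²φ.
At 76.6°: sec²(76.6°) = 1/0.2317² = 18.62.
At 27.4°: sec²(27.4°) = 1/0.8878² = 1.269.
Ratio = 18.62/1.269 = cos²(27.4°)/cos²(76.6°) ≈ 14.7.

14.7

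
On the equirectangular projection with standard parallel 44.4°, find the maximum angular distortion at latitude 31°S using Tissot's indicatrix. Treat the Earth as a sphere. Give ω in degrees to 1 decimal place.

With standard parallel φ₀ = 44.4°, the equirectangular projection gives x = Rλ cos φ₀, y = Rφ, so h = 1 and k = cos 44.4° / cos φ.
At 31°: h = 1.000, k = 0.8335; principal scales a = 1.000, b = 0.8335.
sin(ω/2) = (a − b)/(a + b) = 0.1665/1.834 = 0.09079, so ω = 2 arcsin(0.09079) ≈ 10.4°.

10.4°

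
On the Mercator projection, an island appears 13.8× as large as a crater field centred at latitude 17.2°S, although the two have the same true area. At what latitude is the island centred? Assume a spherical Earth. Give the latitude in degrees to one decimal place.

Mercator areal scale is sec²φ, so apparent-area ratio = sec²φ₁ / sec²φ₂ = cos²φ₂ / cos²φ₁.
cos²φ₂ / cos²φ₁ = 13.8  ⇒  cos φ₁ = cos 17.2° / √13.8 = 0.9553/3.715 = 0.2572.
φ₁ = arccos(0.2572) ≈ 75.1°.

75.1°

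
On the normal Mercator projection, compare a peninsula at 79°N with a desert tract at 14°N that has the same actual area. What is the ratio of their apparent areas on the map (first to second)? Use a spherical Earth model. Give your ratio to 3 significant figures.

25.9

On Mercator, area is exaggerated by sec²φ = 1/cos²φ.
At 79°: sec²(79°) = 1/0.1908² = 27.47.
At 14°: sec²(14°) = 1/0.9703² = 1.062.
Ratio = 27.47/1.062 = cos²(14°)/cos²(79°) ≈ 25.9.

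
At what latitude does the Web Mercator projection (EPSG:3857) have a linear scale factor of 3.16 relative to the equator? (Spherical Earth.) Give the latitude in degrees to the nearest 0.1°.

Mercator scale is k = sec φ = 1/cos φ.
1/cos φ = 3.16  ⇒  cos φ = 0.3165  ⇒  φ = arccos(0.3165) ≈ 71.6°.

71.6°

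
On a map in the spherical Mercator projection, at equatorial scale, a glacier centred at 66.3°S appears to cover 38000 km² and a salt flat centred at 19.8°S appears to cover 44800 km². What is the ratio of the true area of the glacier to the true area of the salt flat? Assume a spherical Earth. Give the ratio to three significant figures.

Since Mercator area scale is 1/cos²φ, the true area equals the apparent area multiplied by cos²φ.
True area of glacier: 38000 × cos²(66.3°) = 38000 × 0.1616 = 6139 km².
True area of salt flat: 44800 × cos²(19.8°) = 44800 × 0.8853 = 39660 km².
Ratio = 6139 / 39660 ≈ 0.155.

0.155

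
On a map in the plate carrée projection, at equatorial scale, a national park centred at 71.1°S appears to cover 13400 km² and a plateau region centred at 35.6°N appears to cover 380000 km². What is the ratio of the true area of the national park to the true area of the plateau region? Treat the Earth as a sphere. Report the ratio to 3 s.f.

0.0140

Plate carrée has h = 1 and k = sec φ, giving areal scale sec φ; true area = (apparent area) · cos φ.
True area of national park: 13400 × cos(71.1°) = 13400 × 0.3239 = 4340 km².
True area of plateau region: 380000 × cos(35.6°) = 380000 × 0.8131 = 309000 km².
Ratio = 4340 / 309000 ≈ 0.0140.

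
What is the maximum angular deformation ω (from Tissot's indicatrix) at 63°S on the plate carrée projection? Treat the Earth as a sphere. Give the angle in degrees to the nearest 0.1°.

Plate carrée maps x = Rλ, y = Rφ. The meridian scale is h = 1 and the parallel scale is k = 1/cos φ = sec φ.
At 63°: h = 1.000, k = 2.203; principal scales a = 2.203, b = 1.000.
sin(ω/2) = (a − b)/(a + b) = 1.203/3.203 = 0.3755, so ω = 2 arcsin(0.3755) ≈ 44.1°.

44.1°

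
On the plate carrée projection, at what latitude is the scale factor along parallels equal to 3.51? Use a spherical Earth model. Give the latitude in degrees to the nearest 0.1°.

73.4°

Plate carrée: h = 1, k = sec φ along parallels.
sec φ = 3.51  ⇒  cos φ = 0.2849  ⇒  φ ≈ 73.4°.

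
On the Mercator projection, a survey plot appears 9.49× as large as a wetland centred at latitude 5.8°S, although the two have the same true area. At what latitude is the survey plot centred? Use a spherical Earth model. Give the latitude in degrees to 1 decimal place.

71.2°

Mercator areal scale is sec²φ, so apparent-area ratio = sec²φ₁ / sec²φ₂ = cos²φ₂ / cos²φ₁.
cos²φ₂ / cos²φ₁ = 9.49  ⇒  cos φ₁ = cos 5.8° / √9.49 = 0.9949/3.081 = 0.3230.
φ₁ = arccos(0.3230) ≈ 71.2°.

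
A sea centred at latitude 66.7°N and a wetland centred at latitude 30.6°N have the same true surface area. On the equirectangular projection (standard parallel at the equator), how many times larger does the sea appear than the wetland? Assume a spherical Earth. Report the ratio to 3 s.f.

2.18

In the plate carrée (x = Rλ, y = Rφ), meridians are true-scale (h = 1) and parallels are stretched by k = sec φ.
Areal scale at 66.7°: h·k = 1.000 × 2.528 = 2.528.
Areal scale at 30.6°: h·k = 1.000 × 1.162 = 1.162.
Ratio = 2.528/1.162 ≈ 2.18.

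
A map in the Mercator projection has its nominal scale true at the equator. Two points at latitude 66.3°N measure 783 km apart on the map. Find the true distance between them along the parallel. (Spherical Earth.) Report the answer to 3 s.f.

315 km

The Mercator projection is conformal; its linear scale factor is the same in every direction and equals sec φ = 1/cos φ.
Along the parallel at 66.3°, map distances are exaggerated by k = sec 66.3° = 2.488.
True distance = 783 / 2.488 = 783 × cos 66.3° ≈ 315 km.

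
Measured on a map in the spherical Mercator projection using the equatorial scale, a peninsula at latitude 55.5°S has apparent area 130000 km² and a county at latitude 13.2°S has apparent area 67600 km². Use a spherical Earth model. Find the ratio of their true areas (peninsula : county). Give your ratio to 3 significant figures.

0.651

Mercator's areal exaggeration is sec²φ; hence true area = (apparent area) · cos²φ.
True area of peninsula: 130000 × cos²(55.5°) = 130000 × 0.3208 = 41710 km².
True area of county: 67600 × cos²(13.2°) = 67600 × 0.9479 = 64080 km².
Ratio = 41710 / 64080 ≈ 0.651.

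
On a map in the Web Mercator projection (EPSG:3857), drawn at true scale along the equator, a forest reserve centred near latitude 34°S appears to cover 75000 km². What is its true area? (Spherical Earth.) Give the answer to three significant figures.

For Mercator, h = k = sec φ (a conformal cylindrical projection has a single point scale, 1/cos φ).
Areal scale = k² = sec²φ = 1/cos²(34°) = 1/0.8290² = 1.455.
True area = apparent / (areal scale) = 75000 / 1.455 ≈ 51500 km².

51500 km²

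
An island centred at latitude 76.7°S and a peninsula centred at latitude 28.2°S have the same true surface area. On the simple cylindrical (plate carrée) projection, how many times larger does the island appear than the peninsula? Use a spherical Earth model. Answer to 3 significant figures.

3.83

In the plate carrée (x = Rλ, y = Rφ), meridians are true-scale (h = 1) and parallels are stretched by k = sec φ.
Areal scale at 76.7°: h·k = 1.000 × 4.347 = 4.347.
Areal scale at 28.2°: h·k = 1.000 × 1.135 = 1.135.
Ratio = 4.347/1.135 ≈ 3.83.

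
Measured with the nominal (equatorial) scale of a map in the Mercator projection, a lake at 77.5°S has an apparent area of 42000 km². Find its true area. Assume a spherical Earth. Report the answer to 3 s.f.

For Mercator, h = k = sec φ (a conformal cylindrical projection has a single point scale, 1/cos φ).
Areal scale = k² = sec²φ = 1/cos²(77.5°) = 1/0.2164² = 21.35.
True area = apparent / (areal scale) = 42000 / 21.35 ≈ 1970 km².

1970 km²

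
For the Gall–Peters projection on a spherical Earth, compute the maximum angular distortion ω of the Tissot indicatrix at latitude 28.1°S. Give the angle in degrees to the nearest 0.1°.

25.1°

The Gall–Peters projection is cylindrical equal-area with φ₀ = 45°. Cylindrical equal-area (φ₀ = 45°): h = cos φ / cos 45° along meridians, k = cos 45° / cos φ along parallels; h·k = 1.
At 28.1°: h = 1.248, k = 0.8016; principal scales a = 1.248, b = 0.8016.
sin(ω/2) = (a − b)/(a + b) = 0.4459/2.049 = 0.2176, so ω = 2 arcsin(0.2176) ≈ 25.1°.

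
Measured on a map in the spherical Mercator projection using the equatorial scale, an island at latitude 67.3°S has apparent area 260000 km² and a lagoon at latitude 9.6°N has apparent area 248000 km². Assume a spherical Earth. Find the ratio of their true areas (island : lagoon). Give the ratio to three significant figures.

0.161

Mercator's areal exaggeration is sec²φ; hence true area = (apparent area) · cos²φ.
True area of island: 260000 × cos²(67.3°) = 260000 × 0.1489 = 38720 km².
True area of lagoon: 248000 × cos²(9.6°) = 248000 × 0.9722 = 241100 km².
Ratio = 38720 / 241100 ≈ 0.161.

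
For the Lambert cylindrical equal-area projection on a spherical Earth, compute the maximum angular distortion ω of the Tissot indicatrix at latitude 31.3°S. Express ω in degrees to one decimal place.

The Lambert cylindrical equal-area projection is the cylindrical equal-area projection with its standard parallel at the equator (φ₀ = 0). Cylindrical equal-area (φ₀ = 0°): h = cos φ / cos 0° along meridians, k = cos 0° / cos φ along parallels; h·k = 1.
At 31.3°: h = 0.8545, k = 1.170; principal scales a = 1.170, b = 0.8545.
sin(ω/2) = (a − b)/(a + b) = 0.3159/2.025 = 0.1560, so ω = 2 arcsin(0.1560) ≈ 17.9°.

17.9°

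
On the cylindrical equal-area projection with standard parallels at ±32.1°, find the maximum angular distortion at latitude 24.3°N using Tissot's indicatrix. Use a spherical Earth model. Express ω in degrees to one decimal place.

A cylindrical equal-area projection with standard parallel φ₀ has meridian scale h = cos φ / cos φ₀ and parallel scale k = cos φ₀ / cos φ (so areas are preserved, h·k = 1).
At 24.3°: h = 1.076, k = 0.9295; principal scales a = 1.076, b = 0.9295.
sin(ω/2) = (a − b)/(a + b) = 0.1464/2.005 = 0.07301, so ω = 2 arcsin(0.07301) ≈ 8.4°.

8.4°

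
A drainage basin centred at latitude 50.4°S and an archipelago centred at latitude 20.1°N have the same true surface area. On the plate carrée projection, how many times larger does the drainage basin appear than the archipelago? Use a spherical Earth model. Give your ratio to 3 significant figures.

1.47

For the equirectangular projection with φ₀ = 0 (plate carrée), h = 1 along meridians and k = sec φ along parallels.
Areal scale at 50.4°: h·k = 1.000 × 1.569 = 1.569.
Areal scale at 20.1°: h·k = 1.000 × 1.065 = 1.065.
Ratio = 1.569/1.065 ≈ 1.47.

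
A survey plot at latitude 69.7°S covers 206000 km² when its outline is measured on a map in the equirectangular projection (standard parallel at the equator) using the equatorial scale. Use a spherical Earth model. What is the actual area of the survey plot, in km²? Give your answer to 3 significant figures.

71500 km²

Plate carrée maps x = Rλ, y = Rφ. The meridian scale is h = 1 and the parallel scale is k = 1/cos φ = sec φ.
Areal scale = h·k = 1 × sec φ; at 69.7°, h = 1.000, k = 2.882, so h·k = 2.882.
True area = apparent / (areal scale) = 206000 / 2.882 ≈ 71500 km².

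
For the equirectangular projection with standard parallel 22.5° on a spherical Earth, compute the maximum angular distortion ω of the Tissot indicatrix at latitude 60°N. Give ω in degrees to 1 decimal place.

With standard parallel φ₀ = 22.5°, the equirectangular projection gives x = Rλ cos φ₀, y = Rφ, so h = 1 and k = cos 22.5° / cos φ.
At 60°: h = 1.000, k = 1.848; principal scales a = 1.848, b = 1.000.
sin(ω/2) = (a − b)/(a + b) = 0.8478/2.848 = 0.2977, so ω = 2 arcsin(0.2977) ≈ 34.6°.

34.6°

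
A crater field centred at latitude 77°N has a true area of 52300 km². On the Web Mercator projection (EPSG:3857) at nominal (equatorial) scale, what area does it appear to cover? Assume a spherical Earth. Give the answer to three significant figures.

1030000 km²

The Mercator projection is conformal; its linear scale factor is the same in every direction and equals sec φ = 1/cos φ.
Areal scale = k² = sec²φ = 1/cos²(77°) = 1/0.2250² = 19.76.
Apparent area = 52300 × 19.76 ≈ 1030000 km².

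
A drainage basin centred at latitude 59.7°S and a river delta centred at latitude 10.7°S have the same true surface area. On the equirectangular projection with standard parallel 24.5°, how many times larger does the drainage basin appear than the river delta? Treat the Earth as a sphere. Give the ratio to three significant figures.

1.95

In the equirectangular projection with standard parallel φ₀ = 24.5° (x = Rλ cos φ₀, y = Rφ), meridians are true-scale (h = 1) and the parallel scale is k = cos φ₀ / cos φ.
Areal scale at 59.7°: h·k = 1.000 × 1.804 = 1.804.
Areal scale at 10.7°: h·k = 1.000 × 0.9261 = 0.9261.
Ratio = 1.804/0.9261 ≈ 1.95.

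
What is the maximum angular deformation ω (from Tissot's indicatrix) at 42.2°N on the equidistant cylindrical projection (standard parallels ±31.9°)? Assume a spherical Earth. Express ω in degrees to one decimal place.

7.8°

In the equirectangular projection with standard parallel φ₀ = 31.9° (x = Rλ cos φ₀, y = Rφ), meridians are true-scale (h = 1) and the parallel scale is k = cos φ₀ / cos φ.
At 42.2°: h = 1.000, k = 1.146; principal scales a = 1.146, b = 1.000.
sin(ω/2) = (a − b)/(a + b) = 0.1460/2.146 = 0.06804, so ω = 2 arcsin(0.06804) ≈ 7.8°.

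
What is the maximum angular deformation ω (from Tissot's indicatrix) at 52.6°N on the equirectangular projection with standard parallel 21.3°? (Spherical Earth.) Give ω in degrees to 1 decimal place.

With standard parallel φ₀ = 21.3°, the equirectangular projection gives x = Rλ cos φ₀, y = Rφ, so h = 1 and k = cos 21.3° / cos φ.
At 52.6°: h = 1.000, k = 1.534; principal scales a = 1.534, b = 1.000.
sin(ω/2) = (a − b)/(a + b) = 0.5340/2.534 = 0.2107, so ω = 2 arcsin(0.2107) ≈ 24.3°.

24.3°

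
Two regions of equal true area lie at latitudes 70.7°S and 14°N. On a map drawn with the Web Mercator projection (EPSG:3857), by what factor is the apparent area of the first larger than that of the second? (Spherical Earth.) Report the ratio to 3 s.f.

8.62

On Mercator, area is exaggerated by sec²φ = 1/cos²φ.
At 70.7°: sec²(70.7°) = 1/0.3305² = 9.154.
At 14°: sec²(14°) = 1/0.9703² = 1.062.
Ratio = 9.154/1.062 = cos²(14°)/cos²(70.7°) ≈ 8.62.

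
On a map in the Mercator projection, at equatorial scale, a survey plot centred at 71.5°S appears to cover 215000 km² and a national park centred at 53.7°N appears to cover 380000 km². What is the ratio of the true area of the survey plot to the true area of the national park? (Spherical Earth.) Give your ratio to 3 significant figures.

0.163

On Mercator the areal scale is sec²φ, so true area = apparent × cos²φ.
True area of survey plot: 215000 × cos²(71.5°) = 215000 × 0.1007 = 21650 km².
True area of national park: 380000 × cos²(53.7°) = 380000 × 0.3505 = 133200 km².
Ratio = 21650 / 133200 ≈ 0.163.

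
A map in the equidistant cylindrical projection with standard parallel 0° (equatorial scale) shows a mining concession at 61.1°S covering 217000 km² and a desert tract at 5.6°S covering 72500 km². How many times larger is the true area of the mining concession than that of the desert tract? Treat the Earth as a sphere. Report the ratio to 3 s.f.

1.45

Plate carrée has h = 1 and k = sec φ, giving areal scale sec φ; true area = (apparent area) · cos φ.
True area of mining concession: 217000 × cos(61.1°) = 217000 × 0.4833 = 104900 km².
True area of desert tract: 72500 × cos(5.6°) = 72500 × 0.9952 = 72150 km².
Ratio = 104900 / 72150 ≈ 1.45.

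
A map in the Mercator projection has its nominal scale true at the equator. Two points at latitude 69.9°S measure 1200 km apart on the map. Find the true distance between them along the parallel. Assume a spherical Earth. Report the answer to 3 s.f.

412 km

Mercator is conformal, so the point scale is isotropic: h = k = sec φ = 1/cos φ.
Along the parallel at 69.9°, map distances are exaggerated by k = sec 69.9° = 2.910.
True distance = 1200 / 2.910 = 1200 × cos 69.9° ≈ 412 km.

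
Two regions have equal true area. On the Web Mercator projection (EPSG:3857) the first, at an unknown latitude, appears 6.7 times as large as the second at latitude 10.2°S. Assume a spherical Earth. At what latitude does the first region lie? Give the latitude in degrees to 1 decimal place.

On Mercator, (apparent₁)/(apparent₂) = sec²φ₁ / sec²φ₂ when true areas are equal.
cos²φ₂ / cos²φ₁ = 6.7  ⇒  cos φ₁ = cos 10.2° / √6.7 = 0.9842/2.588 = 0.3802.
φ₁ = arccos(0.3802) ≈ 67.7°.

67.7°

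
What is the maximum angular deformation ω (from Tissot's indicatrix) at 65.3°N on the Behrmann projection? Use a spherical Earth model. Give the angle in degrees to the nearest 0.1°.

77.0°

The Behrmann projection is cylindrical equal-area with φ₀ = 30°. A cylindrical equal-area projection with standard parallel φ₀ has meridian scale h = cos φ / cos φ₀ and parallel scale k = cos φ₀ / cos φ (so areas are preserved, h·k = 1).
At 65.3°: h = 0.4825, k = 2.072; principal scales a = 2.072, b = 0.4825.
sin(ω/2) = (a − b)/(a + b) = 1.590/2.555 = 0.6223, so ω = 2 arcsin(0.6223) ≈ 77.0°.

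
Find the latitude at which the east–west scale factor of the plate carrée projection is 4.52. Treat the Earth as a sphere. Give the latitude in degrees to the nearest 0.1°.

77.2°

Plate carrée: h = 1, k = sec φ along parallels.
sec φ = 4.52  ⇒  cos φ = 0.2212  ⇒  φ ≈ 77.2°.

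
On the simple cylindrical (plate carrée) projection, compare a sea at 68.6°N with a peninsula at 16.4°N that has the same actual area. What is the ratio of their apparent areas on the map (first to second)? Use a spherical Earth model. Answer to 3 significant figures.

In the plate carrée (x = Rλ, y = Rφ), meridians are true-scale (h = 1) and parallels are stretched by k = sec φ.
Areal scale at 68.6°: h·k = 1.000 × 2.741 = 2.741.
Areal scale at 16.4°: h·k = 1.000 × 1.042 = 1.042.
Ratio = 2.741/1.042 ≈ 2.63.

2.63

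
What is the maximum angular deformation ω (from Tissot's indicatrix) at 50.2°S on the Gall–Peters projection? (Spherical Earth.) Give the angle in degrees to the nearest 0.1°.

11.4°

The Gall–Peters projection is cylindrical equal-area with φ₀ = 45°. Cylindrical equal-area (φ₀ = 45°): h = cos φ / cos 45° along meridians, k = cos 45° / cos φ along parallels; h·k = 1.
At 50.2°: h = 0.9053, k = 1.105; principal scales a = 1.105, b = 0.9053.
sin(ω/2) = (a − b)/(a + b) = 0.1994/2.010 = 0.09921, so ω = 2 arcsin(0.09921) ≈ 11.4°.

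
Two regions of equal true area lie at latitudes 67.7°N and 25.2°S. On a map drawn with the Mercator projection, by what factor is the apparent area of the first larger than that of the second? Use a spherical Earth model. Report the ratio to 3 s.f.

5.69

On Mercator, area is exaggerated by sec²φ = 1/cos²φ.
At 67.7°: sec²(67.7°) = 1/0.3795² = 6.945.
At 25.2°: sec²(25.2°) = 1/0.9048² = 1.221.
Ratio = 6.945/1.221 = cos²(25.2°)/cos²(67.7°) ≈ 5.69.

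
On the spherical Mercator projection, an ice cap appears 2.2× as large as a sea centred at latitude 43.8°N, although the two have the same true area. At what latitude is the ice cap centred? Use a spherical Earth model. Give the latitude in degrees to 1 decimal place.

60.9°

For equal true areas on Mercator, apparent areas scale as sec²φ, so the ratio is cos²φ₂ / cos²φ₁.
cos²φ₂ / cos²φ₁ = 2.2  ⇒  cos φ₁ = cos 43.8° / √2.2 = 0.7218/1.483 = 0.4866.
φ₁ = arccos(0.4866) ≈ 60.9°.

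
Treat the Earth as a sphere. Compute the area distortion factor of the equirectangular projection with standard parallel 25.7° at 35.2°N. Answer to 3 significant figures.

1.10

In the equirectangular projection with standard parallel φ₀ = 25.7° (x = Rλ cos φ₀, y = Rφ), meridians are true-scale (h = 1) and the parallel scale is k = cos φ₀ / cos φ.
Areal scale = h·k = 1 × cos φ₀ / cos φ; at 35.2°, h = 1.000, k = 1.103, so h·k = 1.103.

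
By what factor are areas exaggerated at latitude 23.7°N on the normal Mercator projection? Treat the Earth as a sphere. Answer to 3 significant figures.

1.19

The Mercator projection is conformal; its linear scale factor is the same in every direction and equals sec φ = 1/cos φ.
Areal scale = k² = sec²φ = 1/cos²(23.7°) = 1/0.9157² = 1.193.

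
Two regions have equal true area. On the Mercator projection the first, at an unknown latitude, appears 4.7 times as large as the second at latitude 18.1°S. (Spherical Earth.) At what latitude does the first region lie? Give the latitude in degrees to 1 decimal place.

For equal true areas on Mercator, apparent areas scale as sec²φ, so the ratio is cos²φ₂ / cos²φ₁.
cos²φ₂ / cos²φ₁ = 4.7  ⇒  cos φ₁ = cos 18.1° / √4.7 = 0.9505/2.168 = 0.4384.
φ₁ = arccos(0.4384) ≈ 64.0°.

64.0°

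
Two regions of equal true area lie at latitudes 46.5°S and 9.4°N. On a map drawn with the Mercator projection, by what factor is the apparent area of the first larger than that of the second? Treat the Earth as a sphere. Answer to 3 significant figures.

Mercator areal scale is sec²φ.
At 46.5°: sec²(46.5°) = 1/0.6884² = 2.110.
At 9.4°: sec²(9.4°) = 1/0.9866² = 1.027.
Ratio = 2.110/1.027 = cos²(9.4°)/cos²(46.5°) ≈ 2.05.

2.05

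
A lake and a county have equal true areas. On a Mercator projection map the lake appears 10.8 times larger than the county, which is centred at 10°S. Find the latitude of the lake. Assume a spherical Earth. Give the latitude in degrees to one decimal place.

Mercator areal scale is sec²φ, so apparent-area ratio = sec²φ₁ / sec²φ₂ = cos²φ₂ / cos²φ₁.
cos²φ₂ / cos²φ₁ = 10.8  ⇒  cos φ₁ = cos 10° / √10.8 = 0.9848/3.286 = 0.2997.
φ₁ = arccos(0.2997) ≈ 72.6°.

72.6°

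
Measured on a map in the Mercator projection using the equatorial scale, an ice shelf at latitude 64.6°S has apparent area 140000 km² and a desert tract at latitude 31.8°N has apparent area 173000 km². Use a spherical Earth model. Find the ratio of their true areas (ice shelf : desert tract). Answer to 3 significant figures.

Since Mercator area scale is 1/cos²φ, the true area equals the apparent area multiplied by cos²φ.
True area of ice shelf: 140000 × cos²(64.6°) = 140000 × 0.1840 = 25760 km².
True area of desert tract: 173000 × cos²(31.8°) = 173000 × 0.7223 = 125000 km².
Ratio = 25760 / 125000 ≈ 0.206.

0.206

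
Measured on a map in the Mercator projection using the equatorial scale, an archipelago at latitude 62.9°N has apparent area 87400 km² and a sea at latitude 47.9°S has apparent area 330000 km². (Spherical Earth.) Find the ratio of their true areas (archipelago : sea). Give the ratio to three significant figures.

Mercator's areal exaggeration is sec²φ; hence true area = (apparent area) · cos²φ.
True area of archipelago: 87400 × cos²(62.9°) = 87400 × 0.2075 = 18140 km².
True area of sea: 330000 × cos²(47.9°) = 330000 × 0.4495 = 148300 km².
Ratio = 18140 / 148300 ≈ 0.122.

0.122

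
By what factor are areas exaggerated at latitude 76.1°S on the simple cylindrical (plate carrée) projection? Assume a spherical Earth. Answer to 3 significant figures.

4.16

Plate carrée maps x = Rλ, y = Rφ. The meridian scale is h = 1 and the parallel scale is k = 1/cos φ = sec φ.
Areal scale = h·k = 1 × sec φ; at 76.1°, h = 1.000, k = 4.163, so h·k = 4.163.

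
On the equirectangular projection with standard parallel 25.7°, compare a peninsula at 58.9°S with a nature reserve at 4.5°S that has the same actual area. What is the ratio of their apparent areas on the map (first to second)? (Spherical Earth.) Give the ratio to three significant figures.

With standard parallel φ₀ = 25.7°, the equirectangular projection gives x = Rλ cos φ₀, y = Rφ, so h = 1 and k = cos 25.7° / cos φ.
Areal scale at 58.9°: h·k = 1.000 × 1.744 = 1.744.
Areal scale at 4.5°: h·k = 1.000 × 0.9039 = 0.9039.
Ratio = 1.744/0.9039 ≈ 1.93.

1.93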